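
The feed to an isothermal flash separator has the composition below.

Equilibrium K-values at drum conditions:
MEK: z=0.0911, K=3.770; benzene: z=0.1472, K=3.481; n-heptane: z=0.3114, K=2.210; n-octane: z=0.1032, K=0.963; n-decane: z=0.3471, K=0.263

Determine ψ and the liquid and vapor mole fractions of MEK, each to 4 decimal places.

ψ = 0.5973, x_MEK = 0.0343, y_MEK = 0.1294

Newton iteration, ψ⁰ = 0.47:
  ψ = 0.4700: g = 0.12315, g' = -0.9518 → ψ = 0.5994
  ψ = 0.5994: g = -0.00205, g' = -1.0035 → ψ = 0.5973
Converged at ψ = 0.5973.
Compositions from xᵢ = zᵢ/(1+ψ(Kᵢ−1)), yᵢ = Kᵢxᵢ:
  MEK: x = 0.0343, y = 0.1294
  benzene: x = 0.0593, y = 0.2064
  n-heptane: x = 0.1808, y = 0.3995
  n-octane: x = 0.1055, y = 0.1016
  n-decane: x = 0.6201, y = 0.1631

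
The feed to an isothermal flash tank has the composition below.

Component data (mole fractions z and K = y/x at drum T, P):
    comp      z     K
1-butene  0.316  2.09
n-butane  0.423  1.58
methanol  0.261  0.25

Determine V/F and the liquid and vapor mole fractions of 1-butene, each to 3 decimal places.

V/F = 0.647, x_1-butene = 0.185, y_1-butene = 0.387

Material balance + equilibrium reduce to Σ zᵢ(Kᵢ−1)/(1+V/F(Kᵢ−1)) = 0.
Feasibility: ΣzᵢKᵢ = 1.394, Σzᵢ/Kᵢ = 1.463 — both > 1, two phases present.
Iterate (Newton) starting at V/F = 0.5:
  V/F = 0.500: g = 0.0999, g' = -0.619 → V/F = 0.662
  V/F = 0.662: g = -0.0111, g' = -0.779 → V/F = 0.647
Converged at V/F = 0.647.
Compositions from xᵢ = zᵢ/(1+V/F(Kᵢ−1)), yᵢ = Kᵢxᵢ:
  1-butene: x = 0.185, y = 0.387
  n-butane: x = 0.308, y = 0.486
  methanol: x = 0.507, y = 0.127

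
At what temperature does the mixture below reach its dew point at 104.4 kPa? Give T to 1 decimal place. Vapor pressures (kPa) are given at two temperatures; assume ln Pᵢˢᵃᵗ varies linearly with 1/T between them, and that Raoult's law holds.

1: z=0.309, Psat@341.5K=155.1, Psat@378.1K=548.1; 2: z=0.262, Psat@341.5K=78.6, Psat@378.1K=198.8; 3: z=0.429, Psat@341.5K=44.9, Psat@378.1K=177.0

T = 353.5 K

Dew-point temperature: Σzᵢ·P/Pᵢˢᵃᵗ(T) = 1. Interpolate ln Pᵢˢᵃᵗ = aᵢ + bᵢ/T.
  T = 341.5 K: ΣzᵢP/Pᵢˢᵃᵗ = 1.5535
  T = 378.1 K: ΣzᵢP/Pᵢˢᵃᵗ = 0.4495
  T = 359.8 K: ΣzᵢP/Pᵢˢᵃᵗ = 0.8060
  T = 350.6 K: ΣzᵢP/Pᵢˢᵃᵗ = 1.1101
  T = 355.2 K: ΣzᵢP/Pᵢˢᵃᵗ = 0.9437
  T = 352.9 K: ΣzᵢP/Pᵢˢᵃᵗ = 1.0229
  T = 354.0 K: ΣzᵢP/Pᵢˢᵃᵗ = 0.9841
Interpolating between 352.9 K and 354.0 K gives T ≈ 353.5 K.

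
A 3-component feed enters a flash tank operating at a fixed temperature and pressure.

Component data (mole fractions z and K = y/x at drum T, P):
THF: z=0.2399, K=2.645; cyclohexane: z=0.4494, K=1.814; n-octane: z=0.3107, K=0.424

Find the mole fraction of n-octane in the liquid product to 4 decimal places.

Material balance + equilibrium reduce to Σ zᵢ(Kᵢ−1)/(1+V/F(Kᵢ−1)) = 0.
Check two-phase: ΣzᵢKᵢ = 1.5815 > 1 and Σzᵢ/Kᵢ = 1.0712 > 1, so g(0) = 0.5815 > 0 and g(1) = -0.0712 < 0.
Iterate (Newton) starting at V/F = 0.5:
  V/F = 0.5000: g = 0.22518, g' = -0.5492 → V/F = 0.9100
  V/F = 0.9100: g = -0.00791, g' = -0.6577 → V/F = 0.8980
  V/F = 0.8980: g = -0.00006, g' = -0.6475 → V/F = 0.8979
Converged at V/F = 0.8979.
Compositions from xᵢ = zᵢ/(1+V/F(Kᵢ−1)), yᵢ = Kᵢxᵢ:
  THF: x = 0.0969, y = 0.2562
  cyclohexane: x = 0.2596, y = 0.4710
  n-octane: x = 0.6435, y = 0.2728

x_n-octane = 0.6435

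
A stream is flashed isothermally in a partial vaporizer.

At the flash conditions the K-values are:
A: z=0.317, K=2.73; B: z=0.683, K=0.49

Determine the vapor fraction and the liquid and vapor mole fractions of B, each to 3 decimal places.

Rachford–Rice: g(ψ) = Σ zᵢ(Kᵢ−1)/(1+ψ(Kᵢ−1)) = 0.
Check two-phase: ΣzᵢKᵢ = 1.200 > 1 and Σzᵢ/Kᵢ = 1.510 > 1, so g(0) = 0.200 > 0 and g(1) = -0.510 < 0.
Newton–Raphson from ψ = 0.5:
  ψ = 0.500: g = -0.1735, g' = -0.593 → ψ = 0.207
  ψ = 0.207: g = 0.0141, g' = -0.736 → ψ = 0.227
Converged at ψ = 0.227.
Compositions from xᵢ = zᵢ/(1+ψ(Kᵢ−1)), yᵢ = Kᵢxᵢ:
  A: x = 0.228, y = 0.622
  B: x = 0.772, y = 0.378

ψ = 0.227, x_B = 0.772, y_B = 0.378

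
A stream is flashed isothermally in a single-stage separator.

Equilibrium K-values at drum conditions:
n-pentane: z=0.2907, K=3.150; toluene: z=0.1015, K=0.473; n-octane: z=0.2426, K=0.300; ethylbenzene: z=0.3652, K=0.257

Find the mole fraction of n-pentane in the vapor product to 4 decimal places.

y_n-pentane = 0.7719

Let ψ = V/F and solve Σ zᵢ(Kᵢ−1)/(1+ψ(Kᵢ−1)) = 0.
Check two-phase: ΣzᵢKᵢ = 1.1304 > 1 and Σzᵢ/Kᵢ = 2.5366 > 1, so g(0) = 0.1304 > 0 and g(1) = -1.5366 < 0.
Newton–Raphson from ψ = 0.47:
  ψ = 0.4700: g = -0.43026, g' = -1.1223 → ψ = 0.0866
  ψ = 0.0866: g = 0.00004, g' = -1.3509 → ψ = 0.0867
Converged at ψ = 0.0867.
Compositions from xᵢ = zᵢ/(1+ψ(Kᵢ−1)), yᵢ = Kᵢxᵢ:
  n-pentane: x = 0.2450, y = 0.7719
  toluene: x = 0.1064, y = 0.0503
  n-octane: x = 0.2583, y = 0.0775
  ethylbenzene: x = 0.3903, y = 0.1003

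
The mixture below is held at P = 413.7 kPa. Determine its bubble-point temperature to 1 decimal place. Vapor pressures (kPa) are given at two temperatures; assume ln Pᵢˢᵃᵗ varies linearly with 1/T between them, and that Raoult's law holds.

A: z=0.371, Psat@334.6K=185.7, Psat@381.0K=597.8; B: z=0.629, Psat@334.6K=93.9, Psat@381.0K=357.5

Bubble-point temperature: ΣzᵢPᵢˢᵃᵗ(T) = P. Interpolate ln Pᵢˢᵃᵗ = aᵢ + bᵢ/T.
  T = 334.6 K: ΣzᵢPᵢˢᵃᵗ = 127.96 kPa
  T = 381.0 K: ΣzᵢPᵢˢᵃᵗ = 446.65 kPa
  T = 357.8 K: ΣzᵢPᵢˢᵃᵗ = 248.74 kPa
  T = 369.4 K: ΣzᵢPᵢˢᵃᵗ = 336.33 kPa
  T = 375.2 K: ΣzᵢPᵢˢᵃᵗ = 388.42 kPa
  T = 378.1 K: ΣzᵢPᵢˢᵃᵗ = 416.74 kPa
Interpolating between 375.2 K and 378.1 K gives T ≈ 377.8 K.

T = 377.8 K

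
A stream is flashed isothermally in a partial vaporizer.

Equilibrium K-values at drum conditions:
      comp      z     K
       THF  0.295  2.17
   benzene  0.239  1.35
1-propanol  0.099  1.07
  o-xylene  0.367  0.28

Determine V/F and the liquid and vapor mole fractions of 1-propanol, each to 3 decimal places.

V/F = 0.302, x_1-propanol = 0.097, y_1-propanol = 0.104

Rachford–Rice: g(V/F) = Σ zᵢ(Kᵢ−1)/(1+V/F(Kᵢ−1)) = 0.
Check two-phase: ΣzᵢKᵢ = 1.171 > 1 and Σzᵢ/Kᵢ = 1.716 > 1, so g(0) = 0.171 > 0 and g(1) = -0.716 < 0.
Newton iteration, V/F⁰ = 0.5:
  V/F = 0.500: g = -0.1172, g' = -0.647 → V/F = 0.319
  V/F = 0.319: g = -0.0095, g' = -0.559 → V/F = 0.302
Converged at V/F = 0.302.
Compositions from xᵢ = zᵢ/(1+V/F(Kᵢ−1)), yᵢ = Kᵢxᵢ:
  THF: x = 0.218, y = 0.473
  benzene: x = 0.216, y = 0.292
  1-propanol: x = 0.097, y = 0.104
  o-xylene: x = 0.469, y = 0.131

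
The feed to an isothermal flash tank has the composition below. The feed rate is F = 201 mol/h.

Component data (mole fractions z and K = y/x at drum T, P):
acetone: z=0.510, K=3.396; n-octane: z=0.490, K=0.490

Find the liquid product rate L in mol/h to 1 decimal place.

Newton–Raphson from β = 0.5:
  β = 0.500: g = 0.2205, g' = -0.836 → β = 0.764
  β = 0.764: g = 0.0224, g' = -0.708 → β = 0.795
Converged at β = 0.795.
Then V = β·F = 0.7955·201 = 159.9 mol/h and L = F − V = 41.1 mol/h.

L = 41.1 mol/h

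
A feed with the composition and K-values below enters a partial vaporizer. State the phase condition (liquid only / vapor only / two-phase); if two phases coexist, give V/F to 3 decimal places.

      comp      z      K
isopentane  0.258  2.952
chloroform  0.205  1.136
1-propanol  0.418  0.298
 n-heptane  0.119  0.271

ΣzᵢKᵢ = 1.151; Σzᵢ/Kᵢ = 2.110.
Both exceed 1, so a two-phase solution exists.
Newton–Raphson from ψ = 0.5:
  ψ = 0.500: g = -0.3077, g' = -0.901 → ψ = 0.158
  ψ = 0.158: g = -0.0163, g' = -0.919 → ψ = 0.141
Converged at ψ = 0.141.

two-phase, V/F = 0.141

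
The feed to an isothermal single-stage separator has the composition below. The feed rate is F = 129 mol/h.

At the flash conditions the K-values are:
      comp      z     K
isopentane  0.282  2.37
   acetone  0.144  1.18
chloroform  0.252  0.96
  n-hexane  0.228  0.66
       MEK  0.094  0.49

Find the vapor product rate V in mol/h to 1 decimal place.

Rachford–Rice: g(β) = Σ zᵢ(Kᵢ−1)/(1+β(Kᵢ−1)) = 0.
g(0) = ΣzᵢKᵢ − 1 = 0.277 and g(1) = 1 − Σzᵢ/Kᵢ = -0.041, so a root lies in (0, 1).
Iterate (Newton) starting at β = 0.5:
  β = 0.500: g = 0.0850, g' = -0.273 → β = 0.811
  β = 0.811: g = 0.0063, g' = -0.244 → β = 0.837
Converged at β = 0.837.
Then V = β·F = 0.8373·129 = 108.0 mol/h and L = F − V = 21.0 mol/h.

V = 108.0 mol/h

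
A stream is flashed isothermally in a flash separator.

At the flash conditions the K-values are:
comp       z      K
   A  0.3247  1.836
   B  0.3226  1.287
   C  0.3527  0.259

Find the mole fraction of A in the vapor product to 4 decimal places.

y_A = 0.5004

Rachford–Rice: g(ψ) = Σ zᵢ(Kᵢ−1)/(1+ψ(Kᵢ−1)) = 0.
Feasibility: ΣzᵢKᵢ = 1.1027, Σzᵢ/Kᵢ = 1.7893 — both > 1, two phases present.
Newton iteration, ψ⁰ = 0.6:
  ψ = 0.6000: g = -0.21080, g' = -0.7478 → ψ = 0.3181
  ψ = 0.3181: g = -0.04269, g' = -0.4954 → ψ = 0.2319
  ψ = 0.2319: g = -0.00142, g' = -0.4650 → ψ = 0.2289
Converged at ψ = 0.2289.
Compositions from xᵢ = zᵢ/(1+ψ(Kᵢ−1)), yᵢ = Kᵢxᵢ:
  A: x = 0.2725, y = 0.5004
  B: x = 0.3027, y = 0.3896
  C: x = 0.4247, y = 0.1100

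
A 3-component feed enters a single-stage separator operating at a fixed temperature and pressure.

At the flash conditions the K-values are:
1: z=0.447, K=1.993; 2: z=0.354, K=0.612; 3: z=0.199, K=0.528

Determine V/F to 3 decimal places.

Rachford–Rice: g(V/F) = Σ zᵢ(Kᵢ−1)/(1+V/F(Kᵢ−1)) = 0.
g(0) = ΣzᵢKᵢ − 1 = 0.213 and g(1) = 1 − Σzᵢ/Kᵢ = -0.180, so a root lies in (0, 1).
Newton–Raphson from V/F = 0.5:
  V/F = 0.500: g = 0.0033, g' = -0.355 → V/F = 0.509
Converged at V/F = 0.509.

V/F = 0.509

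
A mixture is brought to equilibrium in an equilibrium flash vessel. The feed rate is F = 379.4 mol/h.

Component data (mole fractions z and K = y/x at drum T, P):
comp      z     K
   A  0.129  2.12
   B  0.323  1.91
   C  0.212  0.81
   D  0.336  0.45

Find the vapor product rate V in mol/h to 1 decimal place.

V = 185.1 mol/h

Let ψ = V/F and solve Σ zᵢ(Kᵢ−1)/(1+ψ(Kᵢ−1)) = 0.
Check two-phase: ΣzᵢKᵢ = 1.213 > 1 and Σzᵢ/Kᵢ = 1.238 > 1, so g(0) = 0.213 > 0 and g(1) = -0.238 < 0.
Newton iteration, ψ⁰ = 0.43:
  ψ = 0.430: g = 0.0229, g' = -0.395 → ψ = 0.488
Converged at ψ = 0.488.
Then V = ψ·F = 0.4879·379.4 = 185.1 mol/h and L = F − V = 194.3 mol/h.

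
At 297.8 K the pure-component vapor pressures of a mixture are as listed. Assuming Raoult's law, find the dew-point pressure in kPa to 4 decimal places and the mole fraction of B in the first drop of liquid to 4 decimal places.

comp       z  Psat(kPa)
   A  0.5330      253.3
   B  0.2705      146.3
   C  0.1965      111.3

At the dew point ψ → 1, so Σzᵢ/Kᵢ = 1 with Kᵢ = Pᵢˢᵃᵗ/P ⇒ 1/P = Σzᵢ/Pᵢˢᵃᵗ.
1/P = 0.5330/253.3 + 0.2705/146.3 + 0.1965/111.3 = 0.0057187 ⇒ P = 174.8660 kPa
xᵢ = zᵢP/Pᵢˢᵃᵗ ⇒ x_B = 0.2705·174.8660/146.3 = 0.3233

Pdew = 174.8660 kPa, x_B = 0.3233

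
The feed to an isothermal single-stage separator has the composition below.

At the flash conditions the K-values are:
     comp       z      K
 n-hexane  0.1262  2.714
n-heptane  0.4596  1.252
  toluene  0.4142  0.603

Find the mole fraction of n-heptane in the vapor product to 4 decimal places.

y_n-heptane = 0.5041

Rachford–Rice: g(V/F) = Σ zᵢ(Kᵢ−1)/(1+V/F(Kᵢ−1)) = 0.
Feasibility: ΣzᵢKᵢ = 1.1677, Σzᵢ/Kᵢ = 1.1005 — both > 1, two phases present.
Newton–Raphson from V/F = 0.35:
  V/F = 0.3500: g = 0.05066, g' = -0.2575 → V/F = 0.5467
  V/F = 0.5467: g = 0.00344, g' = -0.2278 → V/F = 0.5618
Converged at V/F = 0.5618.
Compositions from xᵢ = zᵢ/(1+V/F(Kᵢ−1)), yᵢ = Kᵢxᵢ:
  n-hexane: x = 0.0643, y = 0.1745
  n-heptane: x = 0.4026, y = 0.5041
  toluene: x = 0.5331, y = 0.3215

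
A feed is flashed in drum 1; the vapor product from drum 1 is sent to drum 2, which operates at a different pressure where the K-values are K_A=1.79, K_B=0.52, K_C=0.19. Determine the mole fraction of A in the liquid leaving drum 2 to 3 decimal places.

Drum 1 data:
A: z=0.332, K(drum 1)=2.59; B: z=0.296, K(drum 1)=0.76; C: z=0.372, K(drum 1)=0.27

x_A (drum 2) = 0.438

Drum 1:
Let ψ₁ = V/F and solve Σ zᵢ(Kᵢ−1)/(1+ψ₁(Kᵢ−1)) = 0.
Check two-phase: ΣzᵢKᵢ = 1.185 > 1 and Σzᵢ/Kᵢ = 1.895 > 1, so g(0) = 0.185 > 0 and g(1) = -0.895 < 0.
Iterate (Newton) starting at ψ₁ = 0.5:
  ψ₁ = 0.500: g = -0.2143, g' = -0.774 → ψ₁ = 0.223
  ψ₁ = 0.223: g = -0.0099, g' = -0.759 → ψ₁ = 0.210
Converged at ψ₁ = 0.210.
Drum-1 compositions:
  A: x = 0.249, y = 0.644
  B: x = 0.312, y = 0.237
  C: x = 0.439, y = 0.119
Drum-2 feed = drum-1 vapor: z₂ = (0.6444, 0.2369, 0.1187).
Drum 2:
Let ψ₂ = V/F and solve Σ zᵢ(Kᵢ−1)/(1+ψ₂(Kᵢ−1)) = 0.
g(0) = ΣzᵢKᵢ − 1 = 0.299 and g(1) = 1 − Σzᵢ/Kᵢ = -0.440, so a root lies in (0, 1).
Newton–Raphson from ψ₂ = 0.65:
  ψ₂ = 0.650: g = -0.0319, g' = -0.638 → ψ₂ = 0.600
  ψ₂ = 0.600: g = -0.0013, g' = -0.587 → ψ₂ = 0.598
Converged at ψ₂ = 0.598.
  A: x = 0.438, y = 0.784
  B: x = 0.332, y = 0.173
  C: x = 0.230, y = 0.044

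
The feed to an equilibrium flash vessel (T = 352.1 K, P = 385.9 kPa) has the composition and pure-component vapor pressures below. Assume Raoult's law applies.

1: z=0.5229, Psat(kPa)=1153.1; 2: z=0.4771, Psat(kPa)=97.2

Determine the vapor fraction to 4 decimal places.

Raoult's law: Kᵢ = Pᵢˢᵃᵗ/P = Pᵢˢᵃᵗ/385.9.
  K_1 = 1153.1/385.9 = 2.988080, K_2 = 97.2/385.9 = 0.251879
Binary case is linear: z₁(K₁−1)(1+ψ(K₂−1)) + z₂(K₂−1)(1+ψ(K₁−1)) = 0
⇒ ψ = [z₁(K₁−1)+z₂(K₂−1)] / [−(K₁−1)(K₂−1)] = 0.68264/1.48732 = 0.4590

ψ = 0.4590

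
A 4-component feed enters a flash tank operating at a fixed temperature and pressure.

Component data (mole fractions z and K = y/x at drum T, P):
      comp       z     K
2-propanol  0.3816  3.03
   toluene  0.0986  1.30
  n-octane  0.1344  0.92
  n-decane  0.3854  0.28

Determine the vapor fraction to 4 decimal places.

ψ = 0.4606

Material balance + equilibrium reduce to Σ zᵢ(Kᵢ−1)/(1+ψ(Kᵢ−1)) = 0.
Check two-phase: ΣzᵢKᵢ = 1.5160 > 1 and Σzᵢ/Kᵢ = 1.7243 > 1, so g(0) = 0.5160 > 0 and g(1) = -0.7243 < 0.
Newton–Raphson from ψ = 0.5:
  ψ = 0.5000: g = -0.03461, g' = -0.8827 → ψ = 0.4608
  ψ = 0.4608: g = -0.00018, g' = -0.8750 → ψ = 0.4606
Converged at ψ = 0.4606.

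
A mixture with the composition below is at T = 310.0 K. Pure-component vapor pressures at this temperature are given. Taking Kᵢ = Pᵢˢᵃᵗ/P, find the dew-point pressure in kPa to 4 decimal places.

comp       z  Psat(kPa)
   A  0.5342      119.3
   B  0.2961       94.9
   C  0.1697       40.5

At the dew point ψ → 1, so Σzᵢ/Kᵢ = 1 with Kᵢ = Pᵢˢᵃᵗ/P ⇒ 1/P = Σzᵢ/Pᵢˢᵃᵗ.
1/P = 0.5342/119.3 + 0.2961/94.9 + 0.1697/40.5 = 0.0117880 ⇒ P = 84.8318 kPa

Pdew = 84.8318 kPa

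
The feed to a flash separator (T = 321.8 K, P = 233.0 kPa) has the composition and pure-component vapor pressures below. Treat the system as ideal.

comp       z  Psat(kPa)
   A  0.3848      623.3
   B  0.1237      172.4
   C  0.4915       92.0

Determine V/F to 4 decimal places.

Raoult's law: Kᵢ = Pᵢˢᵃᵗ/P = Pᵢˢᵃᵗ/233.0.
  K_A = 623.3/233.0 = 2.675107, K_B = 172.4/233.0 = 0.739914, K_C = 92.0/233.0 = 0.394850
Newton–Raphson from V/F = 0.52:
  V/F = 0.5200: g = -0.12671, g' = -0.7028 → V/F = 0.3397
  V/F = 0.3397: g = 0.00111, g' = -0.7338 → V/F = 0.3412
Converged at V/F = 0.3412.

V/F = 0.3412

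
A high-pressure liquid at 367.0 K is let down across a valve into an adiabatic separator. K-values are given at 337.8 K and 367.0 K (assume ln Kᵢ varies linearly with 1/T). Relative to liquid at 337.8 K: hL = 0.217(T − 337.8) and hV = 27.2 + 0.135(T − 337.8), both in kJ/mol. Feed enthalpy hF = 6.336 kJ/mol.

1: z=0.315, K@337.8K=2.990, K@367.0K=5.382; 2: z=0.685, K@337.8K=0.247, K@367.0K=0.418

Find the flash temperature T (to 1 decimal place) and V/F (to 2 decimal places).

T = 345.8 K, V/F = 0.17

Adiabatic flash: solve Rachford–Rice at each trial T, then check hF = ψ·hV(T) + (1−ψ)·hL(T).
  T = 337.8 K: K = (2.990, 0.247), RR gives ψ = 0.074, H_out = 2.016 kJ/mol
  T = 367.0 K: K = (5.382, 0.418), RR gives ψ = 0.385, H_out = 15.884 kJ/mol
  T = 352.4 K: K = (4.061, 0.325), RR gives ψ = 0.243, H_out = 9.480 kJ/mol
  T = 345.1 K: K = (3.496, 0.284), RR gives ψ = 0.166, H_out = 5.987 kJ/mol
  T = 348.8 K: K = (3.774, 0.304), RR gives ψ = 0.206, H_out = 7.801 kJ/mol
  T = 347.0 K: K = (3.637, 0.294), RR gives ψ = 0.187, H_out = 6.931 kJ/mol
Linear interpolation between T = 345.1 (H_out = 5.987) and T = 347.0 (H_out = 6.931) on hF = 6.336 gives T ≈ 345.8 K, at which ψ = 0.17.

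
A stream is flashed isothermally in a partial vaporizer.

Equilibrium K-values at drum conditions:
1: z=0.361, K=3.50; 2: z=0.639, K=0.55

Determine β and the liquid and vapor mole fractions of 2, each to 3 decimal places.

Binary case is linear: z₁(K₁−1)(1+β(K₂−1)) + z₂(K₂−1)(1+β(K₁−1)) = 0
⇒ β = [z₁(K₁−1)+z₂(K₂−1)] / [−(K₁−1)(K₂−1)] = 0.6149/1.1250 = 0.547
Compositions from xᵢ = zᵢ/(1+β(Kᵢ−1)), yᵢ = Kᵢxᵢ:
  1: x = 0.153, y = 0.534
  2: x = 0.847, y = 0.466

β = 0.547, x_2 = 0.847, y_2 = 0.466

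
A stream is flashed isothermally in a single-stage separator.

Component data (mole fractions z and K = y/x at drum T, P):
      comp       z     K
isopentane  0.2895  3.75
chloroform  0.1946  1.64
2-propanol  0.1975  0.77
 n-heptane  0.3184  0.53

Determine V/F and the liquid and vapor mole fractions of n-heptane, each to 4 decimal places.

V/F = 0.8807, x_n-heptane = 0.5433, y_n-heptane = 0.2879

Newton–Raphson from V/F = 0.5:
  V/F = 0.5000: g = 0.18262, g' = -0.5674 → V/F = 0.8218
  V/F = 0.8218: g = 0.02598, g' = -0.4428 → V/F = 0.8805
  V/F = 0.8805: g = 0.00009, g' = -0.4408 → V/F = 0.8807
Converged at V/F = 0.8807.
Compositions from xᵢ = zᵢ/(1+V/F(Kᵢ−1)), yᵢ = Kᵢxᵢ:
  isopentane: x = 0.0846, y = 0.3173
  chloroform: x = 0.1245, y = 0.2041
  2-propanol: x = 0.2477, y = 0.1907
  n-heptane: x = 0.5433, y = 0.2879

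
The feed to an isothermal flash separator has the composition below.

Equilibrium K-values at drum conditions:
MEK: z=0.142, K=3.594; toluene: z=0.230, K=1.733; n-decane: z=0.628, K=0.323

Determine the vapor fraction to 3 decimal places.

ψ = 0.094

Newton–Raphson from ψ = 0.58:
  ψ = 0.580: g = -0.4347, g' = -0.993 → ψ = 0.142
  ψ = 0.142: g = -0.0490, g' = -0.963 → ψ = 0.092
  ψ = 0.092: g = 0.0023, g' = -1.059 → ψ = 0.094
Converged at ψ = 0.094.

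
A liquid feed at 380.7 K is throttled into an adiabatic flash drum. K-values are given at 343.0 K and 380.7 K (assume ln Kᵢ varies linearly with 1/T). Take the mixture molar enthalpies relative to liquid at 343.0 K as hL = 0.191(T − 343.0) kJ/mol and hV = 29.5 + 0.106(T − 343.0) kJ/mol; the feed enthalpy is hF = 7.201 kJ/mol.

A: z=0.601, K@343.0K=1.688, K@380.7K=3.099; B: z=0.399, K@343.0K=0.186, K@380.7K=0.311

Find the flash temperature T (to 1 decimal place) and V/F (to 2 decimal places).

Adiabatic flash: solve Rachford–Rice at each trial T, then check hF = ψ·hV(T) + (1−ψ)·hL(T).
  T = 343.0 K: K = (1.688, 0.186), RR gives ψ = 0.158, H_out = 4.672 kJ/mol
  T = 380.7 K: K = (3.099, 0.311), RR gives ψ = 0.682, H_out = 25.139 kJ/mol
  T = 361.9 K: K = (2.326, 0.244), RR gives ψ = 0.494, H_out = 17.386 kJ/mol
  T = 352.4 K: K = (1.988, 0.214), RR gives ψ = 0.360, H_out = 12.141 kJ/mol
  T = 347.7 K: K = (1.834, 0.200), RR gives ψ = 0.272, H_out = 8.823 kJ/mol
  T = 345.4 K: K = (1.762, 0.193), RR gives ψ = 0.221, H_out = 6.922 kJ/mol
Linear interpolation between T = 345.4 (H_out = 6.922) and T = 347.7 (H_out = 8.823) on hF = 7.201 gives T ≈ 345.7 K, at which ψ = 0.23.

T = 345.7 K, V/F = 0.23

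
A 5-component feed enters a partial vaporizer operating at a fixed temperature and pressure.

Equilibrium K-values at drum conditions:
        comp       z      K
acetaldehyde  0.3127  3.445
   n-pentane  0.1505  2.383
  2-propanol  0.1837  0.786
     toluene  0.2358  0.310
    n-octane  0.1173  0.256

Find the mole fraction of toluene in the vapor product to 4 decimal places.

y_toluene = 0.1164

Rachford–Rice: g(V/F) = Σ zᵢ(Kᵢ−1)/(1+V/F(Kᵢ−1)) = 0.
Feasibility: ΣzᵢKᵢ = 1.6834, Σzᵢ/Kᵢ = 1.6065 — both > 1, two phases present.
Iterate (Newton) starting at V/F = 0.56:
  V/F = 0.5600: g = -0.01942, g' = -0.9243 → V/F = 0.5390
  V/F = 0.5390: g = -0.00006, g' = -0.9187 → V/F = 0.5389
Converged at V/F = 0.5389.
Compositions from xᵢ = zᵢ/(1+V/F(Kᵢ−1)), yᵢ = Kᵢxᵢ:
  acetaldehyde: x = 0.1349, y = 0.4648
  n-pentane: x = 0.0862, y = 0.2055
  2-propanol: x = 0.2076, y = 0.1632
  toluene: x = 0.3754, y = 0.1164
  n-octane: x = 0.1958, y = 0.0501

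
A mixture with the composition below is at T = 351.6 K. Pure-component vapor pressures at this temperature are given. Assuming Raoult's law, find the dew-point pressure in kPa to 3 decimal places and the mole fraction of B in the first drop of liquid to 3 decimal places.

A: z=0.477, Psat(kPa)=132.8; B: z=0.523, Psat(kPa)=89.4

Pdew = 105.910 kPa, x_B = 0.620

At the dew point ψ → 1, so Σzᵢ/Kᵢ = 1 with Kᵢ = Pᵢˢᵃᵗ/P ⇒ 1/P = Σzᵢ/Pᵢˢᵃᵗ.
1/P = 0.477/132.8 + 0.523/89.4 = 0.009442 ⇒ P = 105.910 kPa
xᵢ = zᵢP/Pᵢˢᵃᵗ ⇒ x_B = 0.523·105.910/89.4 = 0.620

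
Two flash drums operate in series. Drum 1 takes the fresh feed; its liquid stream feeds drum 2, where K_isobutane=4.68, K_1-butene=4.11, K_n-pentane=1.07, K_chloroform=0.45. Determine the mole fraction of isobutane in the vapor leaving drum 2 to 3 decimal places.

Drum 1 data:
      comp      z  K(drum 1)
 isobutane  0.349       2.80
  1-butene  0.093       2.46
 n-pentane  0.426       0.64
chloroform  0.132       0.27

y_isobutane (drum 2) = 0.197

Drum 1:
Rachford–Rice: g(ψ₁) = Σ zᵢ(Kᵢ−1)/(1+ψ₁(Kᵢ−1)) = 0.
Check two-phase: ΣzᵢKᵢ = 1.514 > 1 and Σzᵢ/Kᵢ = 1.317 > 1, so g(0) = 0.514 > 0 and g(1) = -0.317 < 0.
Iterate (Newton) starting at ψ₁ = 0.5:
  ψ₁ = 0.500: g = 0.0703, g' = -0.636 → ψ₁ = 0.611
  ψ₁ = 0.611: g = 0.0006, g' = -0.632 → ψ₁ = 0.612
Converged at ψ₁ = 0.612.
Drum-1 compositions:
  isobutane: x = 0.166, y = 0.465
  1-butene: x = 0.049, y = 0.121
  n-pentane: x = 0.546, y = 0.350
  chloroform: x = 0.238, y = 0.064
Drum-2 feed = drum-1 liquid: z₂ = (0.1661, 0.0491, 0.5463, 0.2385).
Drum 2:
Let ψ₂ = V/F and solve Σ zᵢ(Kᵢ−1)/(1+ψ₂(Kᵢ−1)) = 0.
Feasibility: ΣzᵢKᵢ = 1.671, Σzᵢ/Kᵢ = 1.088 — both > 1, two phases present.
Newton iteration, ψ₂⁰ = 0.5:
  ψ₂ = 0.500: g = 0.1311, g' = -0.491 → ψ₂ = 0.767
  ψ₂ = 0.767: g = 0.0146, g' = -0.414 → ψ₂ = 0.802
Converged at ψ₂ = 0.802.
  isobutane: x = 0.042, y = 0.197
  1-butene: x = 0.014, y = 0.058
  n-pentane: x = 0.517, y = 0.553
  chloroform: x = 0.427, y = 0.192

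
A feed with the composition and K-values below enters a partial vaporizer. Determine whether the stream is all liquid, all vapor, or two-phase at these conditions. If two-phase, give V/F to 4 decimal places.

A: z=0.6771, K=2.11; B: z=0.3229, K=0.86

all vapor

ΣzᵢKᵢ = 1.7064; Σzᵢ/Kᵢ = 0.6964.
Since Σzᵢ/Kᵢ < 1 the mixture is above its dew point — single vapor phase.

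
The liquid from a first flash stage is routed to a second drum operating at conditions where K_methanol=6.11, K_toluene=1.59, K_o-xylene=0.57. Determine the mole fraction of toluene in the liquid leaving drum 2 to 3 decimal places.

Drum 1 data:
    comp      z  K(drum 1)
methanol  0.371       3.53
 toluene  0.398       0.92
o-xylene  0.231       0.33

Drum 1:
Material balance + equilibrium reduce to Σ zᵢ(Kᵢ−1)/(1+ψ₁(Kᵢ−1)) = 0.
Feasibility: ΣzᵢKᵢ = 1.752, Σzᵢ/Kᵢ = 1.238 — both > 1, two phases present.
Newton–Raphson from ψ₁ = 0.5:
  ψ₁ = 0.500: g = 0.1485, g' = -0.700 → ψ₁ = 0.712
  ψ₁ = 0.712: g = 0.0053, g' = -0.685 → ψ₁ = 0.720
Converged at ψ₁ = 0.720.
Drum-1 compositions:
  methanol: x = 0.132, y = 0.464
  toluene: x = 0.422, y = 0.389
  o-xylene: x = 0.446, y = 0.147
Drum-2 feed = drum-1 liquid: z₂ = (0.1315, 0.4223, 0.4462).
Drum 2:
Let ψ₂ = V/F and solve Σ zᵢ(Kᵢ−1)/(1+ψ₂(Kᵢ−1)) = 0.
g(0) = ΣzᵢKᵢ − 1 = 0.729 and g(1) = 1 − Σzᵢ/Kᵢ = -0.070, so a root lies in (0, 1).
Iterate (Newton) starting at ψ₂ = 0.5:
  ψ₂ = 0.500: g = 0.1370, g' = -0.493 → ψ₂ = 0.778
  ψ₂ = 0.778: g = 0.0176, g' = -0.394 → ψ₂ = 0.823
Converged at ψ₂ = 0.823.
  methanol: x = 0.025, y = 0.154
  toluene: x = 0.284, y = 0.452
  o-xylene: x = 0.690, y = 0.394

x_toluene (drum 2) = 0.284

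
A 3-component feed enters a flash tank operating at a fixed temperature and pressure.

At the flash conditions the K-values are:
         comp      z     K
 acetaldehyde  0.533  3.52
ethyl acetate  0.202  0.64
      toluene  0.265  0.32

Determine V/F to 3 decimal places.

V/F = 0.747

Newton–Raphson from V/F = 0.5:
  V/F = 0.500: g = 0.2326, g' = -0.983 → V/F = 0.737
  V/F = 0.737: g = 0.0102, g' = -0.955 → V/F = 0.747
Converged at V/F = 0.747.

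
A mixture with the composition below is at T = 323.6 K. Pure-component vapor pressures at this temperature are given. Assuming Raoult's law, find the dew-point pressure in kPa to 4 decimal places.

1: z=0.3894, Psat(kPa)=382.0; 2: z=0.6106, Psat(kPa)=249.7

At the dew point ψ → 1, so Σzᵢ/Kᵢ = 1 with Kᵢ = Pᵢˢᵃᵗ/P ⇒ 1/P = Σzᵢ/Pᵢˢᵃᵗ.
1/P = 0.3894/382.0 + 0.6106/249.7 = 0.0034647 ⇒ P = 288.6248 kPa

Pdew = 288.6248 kPa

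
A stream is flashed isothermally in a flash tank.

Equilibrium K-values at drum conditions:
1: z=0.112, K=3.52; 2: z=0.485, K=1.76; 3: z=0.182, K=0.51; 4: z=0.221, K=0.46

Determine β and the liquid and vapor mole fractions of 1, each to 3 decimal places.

β = 0.731, x_1 = 0.039, y_1 = 0.139

Iterate (Newton) starting at β = 0.56:
  β = 0.560: g = 0.0816, g' = -0.476 → β = 0.732
  β = 0.732: g = -0.0002, g' = -0.486 → β = 0.731
Converged at β = 0.731.
Compositions from xᵢ = zᵢ/(1+β(Kᵢ−1)), yᵢ = Kᵢxᵢ:
  1: x = 0.039, y = 0.139
  2: x = 0.312, y = 0.549
  3: x = 0.284, y = 0.145
  4: x = 0.365, y = 0.168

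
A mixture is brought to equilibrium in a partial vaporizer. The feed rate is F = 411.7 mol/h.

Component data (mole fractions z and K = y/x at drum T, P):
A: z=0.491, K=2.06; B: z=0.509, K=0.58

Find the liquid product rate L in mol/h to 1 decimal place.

Rachford–Rice: g(β) = Σ zᵢ(Kᵢ−1)/(1+β(Kᵢ−1)) = 0.
g(0) = ΣzᵢKᵢ − 1 = 0.307 and g(1) = 1 − Σzᵢ/Kᵢ = -0.116, so a root lies in (0, 1).
Newton–Raphson from β = 0.5:
  β = 0.500: g = 0.0696, g' = -0.380 → β = 0.683
  β = 0.683: g = 0.0020, g' = -0.362 → β = 0.689
Converged at β = 0.689.
Then V = β·F = 0.6889·411.7 = 283.6 mol/h and L = F − V = 128.1 mol/h.

L = 128.1 mol/h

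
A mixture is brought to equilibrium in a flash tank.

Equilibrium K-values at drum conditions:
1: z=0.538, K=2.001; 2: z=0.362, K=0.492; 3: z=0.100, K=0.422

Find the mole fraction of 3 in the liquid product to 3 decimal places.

x_3 = 0.149

Material balance + equilibrium reduce to Σ zᵢ(Kᵢ−1)/(1+ψ(Kᵢ−1)) = 0.
g(0) = ΣzᵢKᵢ − 1 = 0.297 and g(1) = 1 − Σzᵢ/Kᵢ = -0.242, so a root lies in (0, 1).
Newton–Raphson from ψ = 0.49:
  ψ = 0.490: g = 0.0358, g' = -0.473 → ψ = 0.566
  ψ = 0.566: g = -0.0001, g' = -0.477 → ψ = 0.565
Converged at ψ = 0.565.
Compositions from xᵢ = zᵢ/(1+ψ(Kᵢ−1)), yᵢ = Kᵢxᵢ:
  1: x = 0.344, y = 0.687
  2: x = 0.508, y = 0.250
  3: x = 0.149, y = 0.063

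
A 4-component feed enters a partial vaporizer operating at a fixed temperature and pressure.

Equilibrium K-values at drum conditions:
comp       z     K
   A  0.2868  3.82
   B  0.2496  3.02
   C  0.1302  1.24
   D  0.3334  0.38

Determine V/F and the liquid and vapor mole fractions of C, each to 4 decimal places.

V/F = 0.8637, x_C = 0.1078, y_C = 0.1337

Rachford–Rice: g(V/F) = Σ zᵢ(Kᵢ−1)/(1+V/F(Kᵢ−1)) = 0.
Feasibility: ΣzᵢKᵢ = 2.1375, Σzᵢ/Kᵢ = 1.1401 — both > 1, two phases present.
Newton iteration, V/F⁰ = 0.5:
  V/F = 0.5000: g = 0.31476, g' = -0.9199 → V/F = 0.8422
  V/F = 0.8422: g = 0.01974, g' = -0.9062 → V/F = 0.8639
  V/F = 0.8639: g = -0.00023, g' = -0.9278 → V/F = 0.8637
Converged at V/F = 0.8637.
Compositions from xᵢ = zᵢ/(1+V/F(Kᵢ−1)), yᵢ = Kᵢxᵢ:
  A: x = 0.0835, y = 0.3189
  B: x = 0.0909, y = 0.2746
  C: x = 0.1078, y = 0.1337
  D: x = 0.7177, y = 0.2727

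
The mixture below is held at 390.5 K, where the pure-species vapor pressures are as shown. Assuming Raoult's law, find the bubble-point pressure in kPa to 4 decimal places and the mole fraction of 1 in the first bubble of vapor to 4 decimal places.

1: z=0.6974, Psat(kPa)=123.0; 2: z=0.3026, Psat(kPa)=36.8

Pbub = 96.9159 kPa, y_1 = 0.8851

At the bubble point ψ → 0, so ΣzᵢKᵢ = 1 with Kᵢ = Pᵢˢᵃᵗ/P ⇒ P = ΣzᵢPᵢˢᵃᵗ.
P = 0.6974·123.0 + 0.3026·36.8 = 96.9159 kPa
yᵢ = zᵢPᵢˢᵃᵗ/P ⇒ y_1 = 0.6974·123.0/96.9159 = 0.8851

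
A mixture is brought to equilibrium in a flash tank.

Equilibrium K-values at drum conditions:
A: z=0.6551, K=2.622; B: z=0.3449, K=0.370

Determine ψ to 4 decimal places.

ψ = 0.8272

Material balance + equilibrium reduce to Σ zᵢ(Kᵢ−1)/(1+ψ(Kᵢ−1)) = 0.
g(0) = ΣzᵢKᵢ − 1 = 0.8453 and g(1) = 1 − Σzᵢ/Kᵢ = -0.1820, so a root lies in (0, 1).
Binary case is linear: z₁(K₁−1)(1+ψ(K₂−1)) + z₂(K₂−1)(1+ψ(K₁−1)) = 0
⇒ ψ = [z₁(K₁−1)+z₂(K₂−1)] / [−(K₁−1)(K₂−1)] = 0.84529/1.02186 = 0.8272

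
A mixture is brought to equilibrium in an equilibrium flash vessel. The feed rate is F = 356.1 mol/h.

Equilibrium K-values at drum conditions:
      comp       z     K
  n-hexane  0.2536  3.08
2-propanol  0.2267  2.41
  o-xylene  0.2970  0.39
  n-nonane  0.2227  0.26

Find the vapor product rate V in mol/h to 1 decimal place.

Rachford–Rice: g(ψ) = Σ zᵢ(Kᵢ−1)/(1+ψ(Kᵢ−1)) = 0.
g(0) = ΣzᵢKᵢ − 1 = 0.5012 and g(1) = 1 − Σzᵢ/Kᵢ = -0.7945, so a root lies in (0, 1).
Iterate (Newton) starting at ψ = 0.59:
  ψ = 0.5900: g = -0.16421, g' = -1.0094 → ψ = 0.4273
  ψ = 0.4273: g = -0.00732, g' = -0.9460 → ψ = 0.4196
Converged at ψ = 0.4196.
Then V = ψ·F = 0.4196·356.1 = 149.4 mol/h and L = F − V = 206.7 mol/h.

V = 149.4 mol/h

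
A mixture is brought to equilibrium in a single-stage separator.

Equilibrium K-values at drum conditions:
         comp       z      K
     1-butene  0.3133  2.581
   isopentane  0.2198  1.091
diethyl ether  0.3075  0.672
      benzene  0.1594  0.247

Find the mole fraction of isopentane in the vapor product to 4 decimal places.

y_isopentane = 0.2300

Rachford–Rice: g(V/F) = Σ zᵢ(Kᵢ−1)/(1+V/F(Kᵢ−1)) = 0.
Check two-phase: ΣzᵢKᵢ = 1.2944 > 1 and Σzᵢ/Kᵢ = 1.4258 > 1, so g(0) = 0.2944 > 0 and g(1) = -0.4258 < 0.
Iterate (Newton) starting at V/F = 0.5:
  V/F = 0.5000: g = -0.01738, g' = -0.5258 → V/F = 0.4669
  V/F = 0.4669: g = -0.00007, g' = -0.5220 → V/F = 0.4668
Converged at V/F = 0.4668.
Compositions from xᵢ = zᵢ/(1+V/F(Kᵢ−1)), yᵢ = Kᵢxᵢ:
  1-butene: x = 0.1803, y = 0.4653
  isopentane: x = 0.2108, y = 0.2300
  diethyl ether: x = 0.3631, y = 0.2440
  benzene: x = 0.2458, y = 0.0607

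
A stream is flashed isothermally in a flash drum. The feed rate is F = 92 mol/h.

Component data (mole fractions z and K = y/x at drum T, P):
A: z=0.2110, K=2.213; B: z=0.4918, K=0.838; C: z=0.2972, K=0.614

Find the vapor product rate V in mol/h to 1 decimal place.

Material balance + equilibrium reduce to Σ zᵢ(Kᵢ−1)/(1+ψ(Kᵢ−1)) = 0.
Feasibility: ΣzᵢKᵢ = 1.0616, Σzᵢ/Kᵢ = 1.1663 — both > 1, two phases present.
Newton–Raphson from ψ = 0.5:
  ψ = 0.5000: g = -0.06953, g' = -0.2036 → ψ = 0.1584
  ψ = 0.1584: g = 0.01072, g' = -0.2823 → ψ = 0.1964
  ψ = 0.1964: g = 0.00028, g' = -0.2681 → ψ = 0.1974
Converged at ψ = 0.1974.
Then V = ψ·F = 0.1974·92 = 18.2 mol/h and L = F − V = 73.8 mol/h.

V = 18.2 mol/h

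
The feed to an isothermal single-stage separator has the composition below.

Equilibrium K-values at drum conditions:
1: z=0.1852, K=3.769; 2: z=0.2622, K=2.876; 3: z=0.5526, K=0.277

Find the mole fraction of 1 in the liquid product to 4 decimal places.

x_1 = 0.0917

Rachford–Rice: g(ψ) = Σ zᵢ(Kᵢ−1)/(1+ψ(Kᵢ−1)) = 0.
g(0) = ΣzᵢKᵢ − 1 = 0.6052 and g(1) = 1 − Σzᵢ/Kᵢ = -1.1353, so a root lies in (0, 1).
Newton–Raphson from ψ = 0.5:
  ψ = 0.5000: g = -0.15686, g' = -1.2040 → ψ = 0.3697
  ψ = 0.3697: g = -0.00145, g' = -1.2065 → ψ = 0.3685
Converged at ψ = 0.3685.
Compositions from xᵢ = zᵢ/(1+ψ(Kᵢ−1)), yᵢ = Kᵢxᵢ:
  1: x = 0.0917, y = 0.3455
  2: x = 0.1550, y = 0.4459
  3: x = 0.7533, y = 0.2087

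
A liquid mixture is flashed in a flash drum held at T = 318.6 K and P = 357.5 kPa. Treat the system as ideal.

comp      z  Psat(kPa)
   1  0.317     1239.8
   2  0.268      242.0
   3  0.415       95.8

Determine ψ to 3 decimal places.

Raoult's law: Kᵢ = Pᵢˢᵃᵗ/P = Pᵢˢᵃᵗ/357.5.
  K_1 = 1239.8/357.5 = 3.46797, K_2 = 242.0/357.5 = 0.67692, K_3 = 95.8/357.5 = 0.26797
Rachford–Rice: g(ψ) = Σ zᵢ(Kᵢ−1)/(1+ψ(Kᵢ−1)) = 0.
Check two-phase: ΣzᵢKᵢ = 1.392 > 1 and Σzᵢ/Kᵢ = 2.036 > 1, so g(0) = 0.392 > 0 and g(1) = -1.036 < 0.
Newton–Raphson from ψ = 0.4:
  ψ = 0.400: g = -0.1353, g' = -0.971 → ψ = 0.261
  ψ = 0.261: g = 0.0062, g' = -1.088 → ψ = 0.266
Converged at ψ = 0.266.

ψ = 0.266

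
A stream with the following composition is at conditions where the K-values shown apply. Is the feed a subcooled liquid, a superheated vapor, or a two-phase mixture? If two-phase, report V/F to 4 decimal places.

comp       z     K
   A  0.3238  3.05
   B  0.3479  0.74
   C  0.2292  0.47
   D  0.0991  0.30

two-phase, V/F = 0.4210

ΣzᵢKᵢ = 1.3825; Σzᵢ/Kᵢ = 1.3943.
Both exceed 1, so a two-phase solution exists.
Material balance + equilibrium reduce to Σ zᵢ(Kᵢ−1)/(1+ψ(Kᵢ−1)) = 0.
Newton iteration, ψ⁰ = 0.5:
  ψ = 0.5000: g = -0.04817, g' = -0.5970 → ψ = 0.4193
  ψ = 0.4193: g = 0.00105, g' = -0.6268 → ψ = 0.4210
Converged at ψ = 0.4210.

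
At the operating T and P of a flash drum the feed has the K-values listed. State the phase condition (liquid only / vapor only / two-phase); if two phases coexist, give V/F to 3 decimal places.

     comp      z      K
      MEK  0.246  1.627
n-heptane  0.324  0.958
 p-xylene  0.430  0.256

liquid only

ΣzᵢKᵢ = 0.821; Σzᵢ/Kᵢ = 2.169.
Since ΣzᵢKᵢ < 1 the mixture is below its bubble point — single liquid phase.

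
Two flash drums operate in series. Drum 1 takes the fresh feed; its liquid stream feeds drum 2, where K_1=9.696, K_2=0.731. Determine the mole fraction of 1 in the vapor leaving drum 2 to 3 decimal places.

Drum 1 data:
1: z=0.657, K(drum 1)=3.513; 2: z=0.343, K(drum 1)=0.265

y_1 (drum 2) = 0.291

Drum 1:
Material balance + equilibrium reduce to Σ zᵢ(Kᵢ−1)/(1+ψ₁(Kᵢ−1)) = 0.
Feasibility: ΣzᵢKᵢ = 2.399, Σzᵢ/Kᵢ = 1.481 — both > 1, two phases present.
Binary case is linear: z₁(K₁−1)(1+ψ₁(K₂−1)) + z₂(K₂−1)(1+ψ₁(K₁−1)) = 0
⇒ ψ₁ = [z₁(K₁−1)+z₂(K₂−1)] / [−(K₁−1)(K₂−1)] = 1.3989/1.8471 = 0.757
Drum-1 compositions:
  1: x = 0.226, y = 0.795
  2: x = 0.774, y = 0.205
Drum-2 feed = drum-1 liquid: z₂ = (0.2263, 0.7737).
Drum 2:
Material balance + equilibrium reduce to Σ zᵢ(Kᵢ−1)/(1+ψ₂(Kᵢ−1)) = 0.
Check two-phase: ΣzᵢKᵢ = 2.760 > 1 and Σzᵢ/Kᵢ = 1.082 > 1, so g(0) = 1.760 > 0 and g(1) = -0.082 < 0.
Newton–Raphson from ψ₂ = 0.5:
  ψ₂ = 0.500: g = 0.1275, g' = -0.673 → ψ₂ = 0.689
  ψ₂ = 0.689: g = 0.0258, g' = -0.434 → ψ₂ = 0.749
  ψ₂ = 0.749: g = 0.0013, g' = -0.391 → ψ₂ = 0.752
Converged at ψ₂ = 0.752.
  1: x = 0.030, y = 0.291
  2: x = 0.970, y = 0.709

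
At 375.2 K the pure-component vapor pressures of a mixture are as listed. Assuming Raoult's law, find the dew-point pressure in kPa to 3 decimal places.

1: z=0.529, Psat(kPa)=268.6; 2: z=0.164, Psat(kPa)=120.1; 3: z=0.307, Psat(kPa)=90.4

Pdew = 148.566 kPa

At the dew point ψ → 1, so Σzᵢ/Kᵢ = 1 with Kᵢ = Pᵢˢᵃᵗ/P ⇒ 1/P = Σzᵢ/Pᵢˢᵃᵗ.
1/P = 0.529/268.6 + 0.164/120.1 + 0.307/90.4 = 0.006731 ⇒ P = 148.566 kPa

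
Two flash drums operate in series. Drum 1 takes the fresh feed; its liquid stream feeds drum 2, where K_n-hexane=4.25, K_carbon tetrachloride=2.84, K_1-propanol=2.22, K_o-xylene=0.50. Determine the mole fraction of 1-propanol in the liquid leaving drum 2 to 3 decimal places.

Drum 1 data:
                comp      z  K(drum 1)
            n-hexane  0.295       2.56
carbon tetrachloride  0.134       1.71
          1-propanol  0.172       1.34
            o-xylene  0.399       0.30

Drum 1:
Rachford–Rice: g(ψ₁) = Σ zᵢ(Kᵢ−1)/(1+ψ₁(Kᵢ−1)) = 0.
Check two-phase: ΣzᵢKᵢ = 1.335 > 1 and Σzᵢ/Kᵢ = 1.652 > 1, so g(0) = 0.335 > 0 and g(1) = -0.652 < 0.
Newton–Raphson from ψ₁ = 0.62:
  ψ₁ = 0.620: g = -0.1452, g' = -0.842 → ψ₁ = 0.448
  ψ₁ = 0.448: g = -0.0128, g' = -0.717 → ψ₁ = 0.430
Converged at ψ₁ = 0.430.
Drum-1 compositions:
  n-hexane: x = 0.177, y = 0.452
  carbon tetrachloride: x = 0.103, y = 0.176
  1-propanol: x = 0.150, y = 0.201
  o-xylene: x = 0.571, y = 0.171
Drum-2 feed = drum-1 liquid: z₂ = (0.1766, 0.1027, 0.1501, 0.5706).
Drum 2:
Rachford–Rice: g(ψ₂) = Σ zᵢ(Kᵢ−1)/(1+ψ₂(Kᵢ−1)) = 0.
Feasibility: ΣzᵢKᵢ = 1.661, Σzᵢ/Kᵢ = 1.287 — both > 1, two phases present.
Newton–Raphson from ψ₂ = 0.38:
  ψ₂ = 0.380: g = 0.1409, g' = -0.816 → ψ₂ = 0.553
  ψ₂ = 0.553: g = 0.0140, g' = -0.676 → ψ₂ = 0.573
  ψ₂ = 0.573: g = 0.0001, g' = -0.668 → ψ₂ = 0.574
Converged at ψ₂ = 0.574.
  n-hexane: x = 0.062, y = 0.262
  carbon tetrachloride: x = 0.050, y = 0.142
  1-propanol: x = 0.088, y = 0.196
  o-xylene: x = 0.800, y = 0.400

x_1-propanol (drum 2) = 0.088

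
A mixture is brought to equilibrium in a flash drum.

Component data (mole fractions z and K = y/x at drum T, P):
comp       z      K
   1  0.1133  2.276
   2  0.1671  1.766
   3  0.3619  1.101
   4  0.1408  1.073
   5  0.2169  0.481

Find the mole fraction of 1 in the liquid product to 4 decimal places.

Iterate (Newton) starting at ψ = 0.42:
  ψ = 0.4200: g = 0.09206, g' = -0.2340 → ψ = 0.8135
  ψ = 0.8135: g = -0.00155, g' = -0.2604 → ψ = 0.8075
Converged at ψ = 0.8075.
Compositions from xᵢ = zᵢ/(1+ψ(Kᵢ−1)), yᵢ = Kᵢxᵢ:
  1: x = 0.0558, y = 0.1270
  2: x = 0.1032, y = 0.1823
  3: x = 0.3346, y = 0.3684
  4: x = 0.1330, y = 0.1427
  5: x = 0.3734, y = 0.1796

x_1 = 0.0558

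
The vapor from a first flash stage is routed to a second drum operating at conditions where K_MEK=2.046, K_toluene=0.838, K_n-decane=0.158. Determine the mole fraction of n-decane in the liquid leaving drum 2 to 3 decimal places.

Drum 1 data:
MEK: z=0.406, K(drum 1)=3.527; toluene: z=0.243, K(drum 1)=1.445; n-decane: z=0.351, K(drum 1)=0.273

x_n-decane (drum 2) = 0.360

Drum 1:
Let ψ₁ = V/F and solve Σ zᵢ(Kᵢ−1)/(1+ψ₁(Kᵢ−1)) = 0.
Check two-phase: ΣzᵢKᵢ = 1.879 > 1 and Σzᵢ/Kᵢ = 1.569 > 1, so g(0) = 0.879 > 0 and g(1) = -0.569 < 0.
Newton–Raphson from ψ₁ = 0.5:
  ψ₁ = 0.500: g = 0.1408, g' = -0.996 → ψ₁ = 0.641
  ψ₁ = 0.641: g = -0.0025, g' = -1.058 → ψ₁ = 0.639
Converged at ψ₁ = 0.639.
Drum-1 compositions:
  MEK: x = 0.155, y = 0.548
  toluene: x = 0.189, y = 0.273
  n-decane: x = 0.656, y = 0.179
Drum-2 feed = drum-1 vapor: z₂ = (0.5476, 0.2734, 0.1790).
Drum 2:
Newton iteration, ψ₂⁰ = 0.5:
  ψ₂ = 0.500: g = 0.0677, g' = -0.645 → ψ₂ = 0.605
  ψ₂ = 0.605: g = -0.0053, g' = -0.761 → ψ₂ = 0.598
Converged at ψ₂ = 0.598.
  MEK: x = 0.337, y = 0.689
  toluene: x = 0.303, y = 0.254
  n-decane: x = 0.360, y = 0.057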